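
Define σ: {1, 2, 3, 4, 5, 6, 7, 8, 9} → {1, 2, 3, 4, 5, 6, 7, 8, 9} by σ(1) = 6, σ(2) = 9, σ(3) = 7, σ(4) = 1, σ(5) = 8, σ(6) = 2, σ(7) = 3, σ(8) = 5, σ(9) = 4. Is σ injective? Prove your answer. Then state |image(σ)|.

9

The values σ(1), …, σ(9) are 6, 9, 7, 1, 8, 2, 3, 5, 4 — all distinct.
So σ(u) = σ(v) only when u = v, and σ is injective.
The image of σ is {1, 2, 3, 4, 5, 6, 7, 8, 9}, which has 9 elements.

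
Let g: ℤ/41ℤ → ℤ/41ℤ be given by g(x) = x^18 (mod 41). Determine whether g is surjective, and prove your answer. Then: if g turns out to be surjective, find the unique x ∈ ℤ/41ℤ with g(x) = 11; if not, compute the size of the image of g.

21

g(20): Repeated squaring mod 41: 20^1 ≡ 20, 20^2 ≡ 20² = 400 ≡ 31, 20^4 ≡ 31² = 961 ≡ 18, 20^8 ≡ 18² = 324 ≡ 37, 20^16 ≡ 37² = 1369 ≡ 16. Since 18 = 16 + 2, 20^18 ≡ 16·31: 16·31 = 496 ≡ 4. So 20^18 ≡ 4 (mod 41).
g(21): Repeated squaring mod 41: 21^1 ≡ 21, 21^2 ≡ 21² = 441 ≡ 31, 21^4 ≡ 31² = 961 ≡ 18, 21^8 ≡ 18² = 324 ≡ 37, 21^16 ≡ 37² = 1369 ≡ 16. Since 18 = 16 + 2, 21^18 ≡ 16·31: 16·31 = 496 ≡ 4. So 21^18 ≡ 4 (mod 41).
So g(20) = g(21) = 4 while 20 ≠ 21, thus g is not injective.
A non-injective map from the 41-element set ℤ/41ℤ to itself takes at most 40 distinct values, so it cannot be surjective. Hence g is not surjective.
Since g is not surjective, we determine |image(g)|. Computing x^18 mod 41 for each x (by repeated squaring, reducing mod 41 at every step), the values g(0), g(1), …, g(40) are: 0, 1, 31, 9, 18, 23, 33, 5, 25, 40, 16, 21, 39, 8, 32, 2, 37, 20, 10, 36, 4, 4, 36, 10, 20, 37, 2, 32, 8, 39, 21, 16, 40, 25, 5, 33, 23, 18, 9, 31, 1.
The distinct values are {0, 1, 2, 4, 5, 8, 9, 10, 16, 18, 20, 21, 23, 25, 31, 32, 33, 36, 37, 39, 40}; there are 21 of them.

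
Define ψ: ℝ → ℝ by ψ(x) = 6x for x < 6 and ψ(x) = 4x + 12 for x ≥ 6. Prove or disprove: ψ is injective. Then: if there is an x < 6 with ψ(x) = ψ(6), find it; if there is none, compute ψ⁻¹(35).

35/6

Both pieces are strictly increasing (slopes 6 and 4), so each is injective on its own interval.
The left piece maps (−∞, 6) onto (−∞, 36); the right piece maps [6, ∞) onto [36, ∞).
These images are disjoint, so no value is attained by both pieces. Hence ψ is injective.
Because the two images are disjoint, no x < 6 has ψ(x) = ψ(6), so we compute ψ⁻¹(35): 35 lies in (−∞, 36), so solve 6x = 35: x = (35 − 0)/6 = 35/6.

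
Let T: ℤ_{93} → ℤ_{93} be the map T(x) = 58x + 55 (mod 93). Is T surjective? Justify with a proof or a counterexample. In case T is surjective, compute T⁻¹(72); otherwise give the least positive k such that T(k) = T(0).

50

Since gcd(58, 93) = 1, 58 is invertible modulo 93. Euclid's algorithm: 93 = 1·58 + 35, 58 = 1·35 + 23, 35 = 1·23 + 12, 23 = 1·12 + 11, 12 = 1·11 + 1; back-substituting gives 1 = 85·58 − 53·93, so 58⁻¹ ≡ 85 (mod 93).
Then y ↦ 85(y − 55) is a two-sided inverse to T, so every y ∈ ℤ_{93} has a preimage.
Thus T is surjective.
Since T is surjective, we compute T⁻¹(72): solve 58x + 55 ≡ 72 (mod 93), i.e. 58x ≡ 17 (mod 93).
Multiplying by 58⁻¹ = 85 gives x ≡ 85·17 = 1445 = 15·93 + 50 ≡ 50 (mod 93).
Check: T(50) = 58·50 + 55 = 2955 = 31·93 + 72 ≡ 72 (mod 93).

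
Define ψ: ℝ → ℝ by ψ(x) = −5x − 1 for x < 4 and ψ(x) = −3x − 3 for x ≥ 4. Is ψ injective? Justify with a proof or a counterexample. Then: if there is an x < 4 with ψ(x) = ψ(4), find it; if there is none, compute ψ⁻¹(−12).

Both pieces are strictly decreasing (slopes −5 and −3), so each is injective on its own interval.
The left piece maps (−∞, 4) onto (−21, ∞); the right piece maps [4, ∞) onto (−∞, −15].
These images overlap. In particular ψ(4) = −15 (right piece), and solving −5x − 1 = −15 on the left piece gives x = 14/5 < 4.
So ψ(14/5) = ψ(4) with 14/5 ≠ 4, and ψ is not injective. This x = 14/5 is the requested value below 4.

14/5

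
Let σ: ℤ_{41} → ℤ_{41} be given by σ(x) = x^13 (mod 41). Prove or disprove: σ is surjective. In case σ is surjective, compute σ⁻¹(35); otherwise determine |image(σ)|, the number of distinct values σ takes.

26

Since 41 is prime, the nonzero elements of ℤ_{41} form a cyclic group of order 40.
As gcd(13, 40) = 1, raising to the 13th power is a bijection on this group: if a^13 ≡ b^13 then (ab^{−1})^13 = 1, and the only element of order dividing gcd(13, 40) = 1 is 1, so a = b.
With σ(0) = 0 this makes σ injective on all of ℤ_{41}, hence bijective (finite equal-size domain and codomain). In particular σ is surjective.
Since σ is surjective, we find the preimage of 35. The inverse of x ↦ x^13 on (ℤ_{41})^× is x ↦ x^37, because 13·37 = 481 = 12·40 + 1 ≡ 1 (mod 40) and x^{40} = 1 for x ≠ 0 (Fermat). So σ⁻¹(35) = 35^37 mod 41.
Repeated squaring mod 41: 35^1 ≡ 35, 35^2 ≡ 35² = 1225 ≡ 36, 35^4 ≡ 36² = 1296 ≡ 25, 35^8 ≡ 25² = 625 ≡ 10, 35^16 ≡ 10² = 100 ≡ 18, 35^32 ≡ 18² = 324 ≡ 37. Since 37 = 32 + 4 + 1, 35^37 ≡ 37·25·35: 37·25 = 925 ≡ 23, then 23·35 = 805 ≡ 26. So 35^37 ≡ 26 (mod 41).
Hence σ⁻¹(35) = 26.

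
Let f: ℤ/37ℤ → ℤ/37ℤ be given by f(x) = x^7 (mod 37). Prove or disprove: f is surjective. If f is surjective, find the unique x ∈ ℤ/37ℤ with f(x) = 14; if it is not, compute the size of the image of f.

Since 37 is prime, the nonzero elements of ℤ/37ℤ form a cyclic group of order 36.
As gcd(7, 36) = 1, raising to the 7th power is a bijection on this group: if x_1^7 ≡ x_2^7 then (x_1x_2^{−1})^7 = 1, and the only element of order dividing gcd(7, 36) = 1 is 1, so x_1 = x_2.
With f(0) = 0 this makes f injective on all of ℤ/37ℤ, hence bijective (finite equal-size domain and codomain). In particular f is surjective.
Since f is surjective, we find the preimage of 14. The inverse of x ↦ x^7 on (ℤ/37ℤ)^× is x ↦ x^31, because 7·31 = 217 = 6·36 + 1 ≡ 1 (mod 36) and x^{36} = 1 for x ≠ 0 (Fermat). So f⁻¹(14) = 14^31 mod 37.
Repeated squaring mod 37: 14^1 ≡ 14, 14^2 ≡ 14² = 196 ≡ 11, 14^4 ≡ 11² = 121 ≡ 10, 14^8 ≡ 10² = 100 ≡ 26, 14^16 ≡ 26² = 676 ≡ 10. Since 31 = 16 + 8 + 4 + 2 + 1, 14^31 ≡ 10·26·10·11·14: 10·26 = 260 ≡ 1, then 1·10 = 10, then 10·11 = 110 ≡ 36, then 36·14 = 504 ≡ 23. So 14^31 ≡ 23 (mod 37).
Hence f⁻¹(14) = 23.

23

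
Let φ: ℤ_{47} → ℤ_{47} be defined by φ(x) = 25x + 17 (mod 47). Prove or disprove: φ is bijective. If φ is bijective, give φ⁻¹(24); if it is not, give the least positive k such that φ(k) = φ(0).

If φ(s) = φ(t), then 25s ≡ 25t (mod 47). Because gcd(25, 47) = 1, we may cancel 25 to get s ≡ t (mod 47).
We now compute 25⁻¹ mod 47 explicitly. Euclid's algorithm: 47 = 1·25 + 22, 25 = 1·22 + 3, 22 = 7·3 + 1; back-substituting gives 1 = 32·25 − 17·47, so 25⁻¹ ≡ 32 (mod 47).
For any y ∈ ℤ_{47}, x = 32(y − 17) mod 47 satisfies φ(x) = 25·32(y − 17) + 17 ≡ y (since 25·32 ≡ 1 mod 47). So every y has a preimage.
So φ is bijective.
Since φ is bijective, we compute φ⁻¹(24): solve 25x + 17 ≡ 24 (mod 47), i.e. 25x ≡ 7 (mod 47).
Multiplying by 25⁻¹ = 32 gives x ≡ 32·7 = 224 = 4·47 + 36 ≡ 36 (mod 47).
Check: φ(36) = 25·36 + 17 = 917 = 19·47 + 24 ≡ 24 (mod 47).

36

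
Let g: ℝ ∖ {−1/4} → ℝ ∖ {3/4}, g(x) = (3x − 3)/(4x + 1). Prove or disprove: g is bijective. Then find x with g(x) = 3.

Suppose g(u) = g(v). Cross-multiplying: (3u − 3)(4v + 1) = (3v − 3)(4u + 1).
Expanding both sides and cancelling the symmetric terms leaves 15·(u − v) = 0. Since 15 ≠ 0, u = v. So g is injective.
For any y ≠ 3/4, solving y(4x + 1) = 3x − 3 for x gives a well-defined x ≠ −1/4. So g is surjective.
Therefore g is bijective.
Solving g(x) = 3: cross-multiplying gives 3x − 3 = 3(4x + 1), which rearranges to −9x = 6, so x = −2/3.

-2/3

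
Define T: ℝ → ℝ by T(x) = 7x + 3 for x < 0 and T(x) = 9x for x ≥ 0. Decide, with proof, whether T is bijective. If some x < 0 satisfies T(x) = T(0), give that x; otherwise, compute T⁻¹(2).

-3/7

Both pieces are strictly increasing (slopes 7 and 9), so each is injective on its own interval.
The left piece maps (−∞, 0) onto (−∞, 3); the right piece maps [0, ∞) onto [0, ∞).
These images overlap. In particular T(0) = 0 (right piece), and solving 7x + 3 = 0 on the left piece gives x = −3/7 < 0.
So T(−3/7) = T(0) with −3/7 ≠ 0, and T is not injective, hence not bijective. This x = −3/7 is the requested value below 0.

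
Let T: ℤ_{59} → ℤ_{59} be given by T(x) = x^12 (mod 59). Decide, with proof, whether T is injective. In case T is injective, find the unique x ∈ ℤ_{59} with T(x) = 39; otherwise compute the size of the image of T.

30

T(29): Repeated squaring mod 59: 29^1 ≡ 29, 29^2 ≡ 29² = 841 ≡ 15, 29^4 ≡ 15² = 225 ≡ 48, 29^8 ≡ 48² = 2304 ≡ 3. Since 12 = 8 + 4, 29^12 ≡ 3·48: 3·48 = 144 ≡ 26. So 29^12 ≡ 26 (mod 59).
T(30): Repeated squaring mod 59: 30^1 ≡ 30, 30^2 ≡ 30² = 900 ≡ 15, 30^4 ≡ 15² = 225 ≡ 48, 30^8 ≡ 48² = 2304 ≡ 3. Since 12 = 8 + 4, 30^12 ≡ 3·48: 3·48 = 144 ≡ 26. So 30^12 ≡ 26 (mod 59).
So T(29) = T(30) = 26 while 29 ≠ 30, therefore T is not injective.
Since T is not injective, we determine |image(T)|. Computing x^12 mod 59 for each x (by repeated squaring, reducing mod 59 at every step), the values T(0), T(1), …, T(58) are: 0, 1, 25, 28, 35, 41, 51, 9, 49, 17, 22, 21, 36, 7, 48, 27, 45, 46, 12, 3, 19, 16, 53, 5, 15, 29, 57, 4, 20, 26, 26, 20, 4, 57, 29, 15, 5, 53, 16, 19, 3, 12, 46, 45, 27, 48, 7, 36, 21, 22, 17, 49, 9, 51, 41, 35, 28, 25, 1.
The distinct values are {0, 1, 3, 4, 5, 7, 9, 12, 15, 16, 17, 19, 20, 21, 22, 25, 26, 27, 28, 29, 35, 36, 41, 45, 46, 48, 49, 51, 53, 57}; there are 30 of them.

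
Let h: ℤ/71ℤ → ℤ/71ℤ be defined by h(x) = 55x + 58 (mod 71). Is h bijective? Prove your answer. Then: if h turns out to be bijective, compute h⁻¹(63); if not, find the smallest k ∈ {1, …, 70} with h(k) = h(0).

13

If h(a) = h(b), then 55a ≡ 55b (mod 71). Because gcd(55, 71) = 1, we may cancel 55 to get a ≡ b (mod 71).
We now compute 55⁻¹ mod 71 explicitly. Euclid's algorithm: 71 = 1·55 + 16, 55 = 3·16 + 7, 16 = 2·7 + 2, 7 = 3·2 + 1; back-substituting gives 1 = 31·55 − 24·71, so 55⁻¹ ≡ 31 (mod 71).
Then y ↦ 31(y − 58) is a two-sided inverse to h, so every y ∈ ℤ/71ℤ has a preimage.
Hence h is bijective.
Since h is bijective, we find h⁻¹(63): we need 55x ≡ 63 − 58 ≡ 5 (mod 71). Using 55⁻¹ = 31: x ≡ 31·5 = 155 = 2·71 + 13, so x = 13.
Check: h(13) = 55·13 + 58 = 773 = 10·71 + 63 ≡ 63 (mod 71).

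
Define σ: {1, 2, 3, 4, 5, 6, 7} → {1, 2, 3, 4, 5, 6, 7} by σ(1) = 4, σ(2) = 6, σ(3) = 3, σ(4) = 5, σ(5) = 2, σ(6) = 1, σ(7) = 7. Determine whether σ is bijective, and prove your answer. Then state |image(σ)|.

The values 4, 6, 3, 5, 2, 1, 7 are a permutation of {1, 2, 3, 4, 5, 6, 7}: each element appears exactly once.
So σ is injective and surjective, hence bijective.
The image of σ is {1, 2, 3, 4, 5, 6, 7}, which has 7 elements.

7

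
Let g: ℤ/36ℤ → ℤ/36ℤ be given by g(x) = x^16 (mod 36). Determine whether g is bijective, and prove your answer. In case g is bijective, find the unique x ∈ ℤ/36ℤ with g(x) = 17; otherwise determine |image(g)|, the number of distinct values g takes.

8

g(0) = 0^16 = 0.
g(6): Repeated squaring mod 36: 6^1 ≡ 6, 6^2 ≡ 6² = 36 ≡ 0, 6^4 ≡ 0² = 0, 6^8 ≡ 0² = 0, 6^16 ≡ 0² = 0. So 6^16 ≡ 0 (mod 36).
So g(0) = g(6) = 0 while 0 ≠ 6, so g is not injective, hence not bijective.
Since g is not bijective, we determine |image(g)|. Computing x^16 mod 36 for each x (by repeated squaring, reducing mod 36 at every step), the values g(0), g(1), …, g(35) are: 0, 1, 16, 9, 4, 13, 0, 25, 28, 9, 28, 25, 0, 13, 4, 9, 16, 1, 0, 1, 16, 9, 4, 13, 0, 25, 28, 9, 28, 25, 0, 13, 4, 9, 16, 1.
The distinct values are {0, 1, 4, 9, 13, 16, 25, 28}; there are 8 of them.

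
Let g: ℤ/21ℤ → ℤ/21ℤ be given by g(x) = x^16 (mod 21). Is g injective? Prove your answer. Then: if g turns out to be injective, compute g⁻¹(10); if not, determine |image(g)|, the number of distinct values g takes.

g(2): Repeated squaring mod 21: 2^1 ≡ 2, 2^2 ≡ 2² = 4, 2^4 ≡ 4² = 16, 2^8 ≡ 16² = 256 ≡ 4, 2^16 ≡ 4² = 16. So 2^16 ≡ 16 (mod 21).
g(5): Repeated squaring mod 21: 5^1 ≡ 5, 5^2 ≡ 5² = 25 ≡ 4, 5^4 ≡ 4² = 16, 5^8 ≡ 16² = 256 ≡ 4, 5^16 ≡ 4² = 16. So 5^16 ≡ 16 (mod 21).
So g(2) = g(5) = 16 while 2 ≠ 5, thus g is not injective.
Since g is not injective, we determine |image(g)|. Computing x^16 mod 21 for each x (by repeated squaring, reducing mod 21 at every step), the values g(0), g(1), …, g(20) are: 0, 1, 16, 18, 4, 16, 15, 7, 1, 9, 4, 4, 9, 1, 7, 15, 16, 4, 18, 16, 1.
The distinct values are {0, 1, 4, 7, 9, 15, 16, 18}; there are 8 of them.

8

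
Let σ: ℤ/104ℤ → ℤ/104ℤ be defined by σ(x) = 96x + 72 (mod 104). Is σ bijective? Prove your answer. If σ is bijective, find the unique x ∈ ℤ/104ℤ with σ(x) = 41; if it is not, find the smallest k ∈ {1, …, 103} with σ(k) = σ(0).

We have gcd(96, 104) = 8 > 1. Taking u = 0 and v = 13: σ(0) = 72 and σ(13) = 96·13 + 72 = 1320 ≡ 72 (mod 104).
So σ(0) = σ(13) while 0 ≠ 13, therefore σ is not injective, hence not bijective.
Since σ is not bijective, we find the least positive k with σ(k) = σ(0): this means 96k ≡ 0 (mod 104), i.e. 104 ∣ 96k. Since gcd(96, 104) = 8, dividing through by 8 this holds exactly when 13 ∣ 12k, and as gcd(12, 13) = 1, exactly when 13 ∣ k.
The smallest positive such k is 13.

13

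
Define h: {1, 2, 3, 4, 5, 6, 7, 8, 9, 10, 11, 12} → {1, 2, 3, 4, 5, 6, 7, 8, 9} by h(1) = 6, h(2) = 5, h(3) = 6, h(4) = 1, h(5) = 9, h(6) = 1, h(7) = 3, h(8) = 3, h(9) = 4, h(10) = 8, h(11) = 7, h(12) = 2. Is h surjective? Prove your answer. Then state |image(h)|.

Every element of the codomain has a preimage: 1 = h(4), 2 = h(12), 3 = h(7), 4 = h(9), 5 = h(2), 6 = h(1), 7 = h(11), 8 = h(10), 9 = h(5).
So h is surjective.
The image of h is {1, 2, 3, 4, 5, 6, 7, 8, 9}, which has 9 elements.

9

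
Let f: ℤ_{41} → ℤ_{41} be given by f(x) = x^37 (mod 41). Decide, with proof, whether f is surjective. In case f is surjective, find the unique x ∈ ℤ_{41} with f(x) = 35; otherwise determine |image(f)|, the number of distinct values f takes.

17

Since 41 is prime, the nonzero elements of ℤ_{41} form a cyclic group of order 40.
As gcd(37, 40) = 1, raising to the 37th power is a bijection on this group: if a^37 ≡ b^37 then (ab^{−1})^37 = 1, and the only element of order dividing gcd(37, 40) = 1 is 1, so a = b.
With f(0) = 0 this makes f injective on all of ℤ_{41}, hence bijective (finite equal-size domain and codomain). In particular f is surjective.
Since f is surjective, we find the preimage of 35. The inverse of x ↦ x^37 on (ℤ_{41})^× is x ↦ x^13, because 37·13 = 481 = 12·40 + 1 ≡ 1 (mod 40) and x^{40} = 1 for x ≠ 0 (Fermat). So f⁻¹(35) = 35^13 mod 41.
Repeated squaring mod 41: 35^1 ≡ 35, 35^2 ≡ 35² = 1225 ≡ 36, 35^4 ≡ 36² = 1296 ≡ 25, 35^8 ≡ 25² = 625 ≡ 10. Since 13 = 8 + 4 + 1, 35^13 ≡ 10·25·35: 10·25 = 250 ≡ 4, then 4·35 = 140 ≡ 17. So 35^13 ≡ 17 (mod 41).
Hence f⁻¹(35) = 17.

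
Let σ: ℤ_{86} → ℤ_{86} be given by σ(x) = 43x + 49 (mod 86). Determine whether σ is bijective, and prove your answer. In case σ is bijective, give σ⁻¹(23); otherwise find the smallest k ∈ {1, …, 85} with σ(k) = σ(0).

2

We have gcd(43, 86) = 43 > 1. Taking a = 0 and b = 2: σ(0) = 49 and σ(2) = 43·2 + 49 = 135 ≡ 49 (mod 86).
So σ(0) = σ(2) while 0 ≠ 2, thus σ is not injective, hence not bijective.
Since σ is not bijective, we find the least positive k with σ(k) = σ(0): this means 43k ≡ 0 (mod 86), i.e. 86 ∣ 43k. Since gcd(43, 86) = 43, dividing through by 43 this holds exactly when 2 ∣ k.
The smallest positive such k is 2.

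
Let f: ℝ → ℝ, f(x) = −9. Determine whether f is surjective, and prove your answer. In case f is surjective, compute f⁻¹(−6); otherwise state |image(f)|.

Recall: surjectivity means every element of the codomain has a preimage under f.
f(x) = −9 for all x, so −8 has no preimage and f is not surjective.
Since f is not surjective, we state |image(f)|: the image of f is {−9}, which has 1 element.

1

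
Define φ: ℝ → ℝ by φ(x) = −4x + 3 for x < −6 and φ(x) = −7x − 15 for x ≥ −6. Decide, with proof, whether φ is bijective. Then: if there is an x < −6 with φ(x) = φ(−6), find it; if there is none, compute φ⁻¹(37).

Both pieces are strictly decreasing (slopes −4 and −7), so each is injective on its own interval.
The left piece maps (−∞, −6) onto (27, ∞); the right piece maps [−6, ∞) onto (−∞, 27].
Since 27 = 27, the images partition ℝ: φ is injective and surjective, hence bijective.
Because the two images are disjoint, no x < −6 has φ(x) = φ(−6), so we compute φ⁻¹(37): 37 lies in (27, ∞), so solve −4x + 3 = 37: x = (37 − 3)/(−4) = −17/2.

-17/2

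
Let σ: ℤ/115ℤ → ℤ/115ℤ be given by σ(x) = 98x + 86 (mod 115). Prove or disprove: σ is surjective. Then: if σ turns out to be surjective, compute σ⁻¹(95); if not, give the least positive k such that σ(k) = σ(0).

13

Recall: σ is surjective if every y in the codomain equals σ(x) for some x in the domain.
Since gcd(98, 115) = 1, 98 is invertible modulo 115. Euclid's algorithm: 115 = 1·98 + 17, 98 = 5·17 + 13, 17 = 1·13 + 4, 13 = 3·4 + 1; back-substituting gives 1 = 27·98 − 23·115, so 98⁻¹ ≡ 27 (mod 115).
For any y ∈ ℤ/115ℤ, x = 27(y − 86) mod 115 satisfies σ(x) = 98·27(y − 86) + 86 ≡ y (since 98·27 ≡ 1 mod 115). So every y has a preimage.
Hence σ is surjective.
Since σ is surjective, we find σ⁻¹(95): we need 98x ≡ 95 − 86 ≡ 9 (mod 115). Using 98⁻¹ = 27: x ≡ 27·9 = 243 = 2·115 + 13, so x = 13.
Check: σ(13) = 98·13 + 86 = 1360 = 11·115 + 95 ≡ 95 (mod 115).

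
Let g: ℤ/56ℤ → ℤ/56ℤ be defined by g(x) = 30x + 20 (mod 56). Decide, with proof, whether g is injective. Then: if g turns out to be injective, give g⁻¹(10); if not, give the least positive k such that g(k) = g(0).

28

We have gcd(30, 56) = 2 > 1. Taking u = 0 and v = 28: g(0) = 20 and g(28) = 30·28 + 20 = 860 ≡ 20 (mod 56).
So g(0) = g(28) while 0 ≠ 28, thus g is not injective.
Since g is not injective, we find the least positive k with g(k) = g(0): this means 30k ≡ 0 (mod 56), i.e. 56 ∣ 30k. Since gcd(30, 56) = 2, dividing through by 2 this holds exactly when 28 ∣ 15k, and as gcd(15, 28) = 1, exactly when 28 ∣ k.
The smallest positive such k is 28.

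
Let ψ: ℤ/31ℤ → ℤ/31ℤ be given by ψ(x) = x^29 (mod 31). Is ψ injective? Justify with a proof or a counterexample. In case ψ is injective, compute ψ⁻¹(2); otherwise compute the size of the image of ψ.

Since 31 is prime, the nonzero elements of ℤ/31ℤ form a cyclic group of order 30.
As gcd(29, 30) = 1, raising to the 29th power is a bijection on this group: if s^29 ≡ t^29 then (st^{−1})^29 = 1, and the only element of order dividing gcd(29, 30) = 1 is 1, so s = t.
With ψ(0) = 0 this makes ψ injective on all of ℤ/31ℤ, hence bijective (finite equal-size domain and codomain). In particular ψ is injective.
Since ψ is injective, we find the preimage of 2. The inverse of x ↦ x^29 on (ℤ/31ℤ)^× is x ↦ x^29, because 29·29 = 841 = 28·30 + 1 ≡ 1 (mod 30) and x^{30} = 1 for x ≠ 0 (Fermat). So ψ⁻¹(2) = 2^29 mod 31.
Repeated squaring mod 31: 2^1 ≡ 2, 2^2 ≡ 2² = 4, 2^4 ≡ 4² = 16, 2^8 ≡ 16² = 256 ≡ 8, 2^16 ≡ 8² = 64 ≡ 2. Since 29 = 16 + 8 + 4 + 1, 2^29 ≡ 2·8·16·2: 2·8 = 16, then 16·16 = 256 ≡ 8, then 8·2 = 16. So 2^29 ≡ 16 (mod 31).
Hence ψ⁻¹(2) = 16.

16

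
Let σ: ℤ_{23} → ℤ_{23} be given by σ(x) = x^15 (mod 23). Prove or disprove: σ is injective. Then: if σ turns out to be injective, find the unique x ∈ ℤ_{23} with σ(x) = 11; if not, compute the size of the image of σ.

Since 23 is prime, the nonzero elements of ℤ_{23} form a cyclic group of order 22.
As gcd(15, 22) = 1, raising to the 15th power is a bijection on this group: if s^15 ≡ t^15 then (st^{−1})^15 = 1, and the only element of order dividing gcd(15, 22) = 1 is 1, so s = t.
With σ(0) = 0 this makes σ injective on all of ℤ_{23}, hence bijective (finite equal-size domain and codomain). In particular σ is injective.
Since σ is injective, we find the preimage of 11. The inverse of x ↦ x^15 on (ℤ_{23})^× is x ↦ x^3, because 15·3 = 45 = 2·22 + 1 ≡ 1 (mod 22) and x^{22} = 1 for x ≠ 0 (Fermat). So σ⁻¹(11) = 11^3 mod 23.
Repeated squaring mod 23: 11^1 ≡ 11, 11^2 ≡ 11² = 121 ≡ 6. Since 3 = 2 + 1, 11^3 ≡ 6·11: 6·11 = 66 ≡ 20. So 11^3 ≡ 20 (mod 23).
Hence σ⁻¹(11) = 20.

20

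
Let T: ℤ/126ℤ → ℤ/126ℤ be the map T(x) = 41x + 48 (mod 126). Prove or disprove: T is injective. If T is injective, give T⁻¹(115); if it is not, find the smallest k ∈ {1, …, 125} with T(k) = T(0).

By definition, T is injective when T(u) = T(v) forces u = v.
If T(u) = T(v), then 41u ≡ 41v (mod 126). Because gcd(41, 126) = 1, we may cancel 41 to get u ≡ v (mod 126).
So T is injective.
We now compute 41⁻¹ mod 126 explicitly. Euclid's algorithm: 126 = 3·41 + 3, 41 = 13·3 + 2, 3 = 1·2 + 1; back-substituting gives 1 = 83·41 − 27·126, so 41⁻¹ ≡ 83 (mod 126).
Since T is injective, we compute T⁻¹(115): solve 41x + 48 ≡ 115 (mod 126), i.e. 41x ≡ 67 (mod 126).
Multiplying by 41⁻¹ = 83 gives x ≡ 83·67 = 5561 = 44·126 + 17 ≡ 17 (mod 126).
Check: T(17) = 41·17 + 48 = 745 = 5·126 + 115 ≡ 115 (mod 126).

17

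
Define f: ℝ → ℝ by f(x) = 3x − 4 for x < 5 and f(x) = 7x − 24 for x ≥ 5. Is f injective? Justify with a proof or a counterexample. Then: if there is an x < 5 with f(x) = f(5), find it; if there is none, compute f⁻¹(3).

Both pieces are strictly increasing (slopes 3 and 7), so each is injective on its own interval.
The left piece maps (−∞, 5) onto (−∞, 11); the right piece maps [5, ∞) onto [11, ∞).
These images are disjoint, so no value is attained by both pieces. Thus f is injective.
Because the two images are disjoint, no x < 5 has f(x) = f(5), so we compute f⁻¹(3): 3 lies in (−∞, 11), so solve 3x − 4 = 3: x = (3 + 4)/3 = 7/3.

7/3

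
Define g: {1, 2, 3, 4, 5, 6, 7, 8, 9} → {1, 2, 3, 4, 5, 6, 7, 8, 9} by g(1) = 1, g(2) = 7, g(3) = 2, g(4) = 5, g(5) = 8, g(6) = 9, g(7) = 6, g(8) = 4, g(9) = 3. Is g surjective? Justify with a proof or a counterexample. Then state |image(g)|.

Every element of the codomain has a preimage: 1 = g(1), 2 = g(3), 3 = g(9), 4 = g(8), 5 = g(4), 6 = g(7), 7 = g(2), 8 = g(5), 9 = g(6).
So g is surjective.
The image of g is {1, 2, 3, 4, 5, 6, 7, 8, 9}, which has 9 elements.

9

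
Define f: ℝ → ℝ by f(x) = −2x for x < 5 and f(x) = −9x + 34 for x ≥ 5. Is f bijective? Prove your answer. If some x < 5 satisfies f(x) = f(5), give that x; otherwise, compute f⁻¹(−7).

7/2

Both pieces are strictly decreasing (slopes −2 and −9), so each is injective on its own interval.
The left piece maps (−∞, 5) onto (−10, ∞); the right piece maps [5, ∞) onto (−∞, −11].
The images leave a gap (−10 has no preimage), so f is not surjective, hence not bijective.
Because the two images are disjoint, no x < 5 has f(x) = f(5), so we compute f⁻¹(−7): −7 lies in (−10, ∞), so solve −2x = −7: x = (−7 − 0)/(−2) = 7/2.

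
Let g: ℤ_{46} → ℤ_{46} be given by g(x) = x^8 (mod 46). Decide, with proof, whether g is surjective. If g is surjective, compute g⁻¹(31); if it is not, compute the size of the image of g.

24

g(22): Repeated squaring mod 46: 22^1 ≡ 22, 22^2 ≡ 22² = 484 ≡ 24, 22^4 ≡ 24² = 576 ≡ 24, 22^8 ≡ 24² = 576 ≡ 24. So 22^8 ≡ 24 (mod 46).
g(24): Repeated squaring mod 46: 24^1 ≡ 24, 24^2 ≡ 24² = 576 ≡ 24, 24^4 ≡ 24² = 576 ≡ 24, 24^8 ≡ 24² = 576 ≡ 24. So 24^8 ≡ 24 (mod 46).
So g(22) = g(24) = 24 while 22 ≠ 24, thus g is not injective.
A non-injective map from the 46-element set ℤ_{46} to itself takes at most 45 distinct values, so it cannot be surjective. Hence g is not surjective.
Since g is not surjective, we determine |image(g)|. Computing x^8 mod 46 for each x (by repeated squaring, reducing mod 46 at every step), the values g(0), g(1), …, g(45) are: 0, 1, 26, 29, 32, 39, 18, 35, 4, 13, 2, 31, 8, 25, 36, 27, 12, 41, 16, 9, 6, 3, 24, 23, 24, 3, 6, 9, 16, 41, 12, 27, 36, 25, 8, 31, 2, 13, 4, 35, 18, 39, 32, 29, 26, 1.
The distinct values are {0, 1, 2, 3, 4, 6, 8, 9, 12, 13, 16, 18, 23, 24, 25, 26, 27, 29, 31, 32, 35, 36, 39, 41}; there are 24 of them.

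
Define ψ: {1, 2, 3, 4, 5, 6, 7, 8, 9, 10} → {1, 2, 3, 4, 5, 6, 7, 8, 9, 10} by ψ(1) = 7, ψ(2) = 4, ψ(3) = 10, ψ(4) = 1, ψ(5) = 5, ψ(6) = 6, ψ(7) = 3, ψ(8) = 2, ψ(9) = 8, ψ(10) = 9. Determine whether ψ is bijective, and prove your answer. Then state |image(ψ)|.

10

The values 7, 4, 10, 1, 5, 6, 3, 2, 8, 9 are a permutation of {1, 2, 3, 4, 5, 6, 7, 8, 9, 10}: each element appears exactly once.
So ψ is injective and surjective, hence bijective.
The image of ψ is {1, 2, 3, 4, 5, 6, 7, 8, 9, 10}, which has 10 elements.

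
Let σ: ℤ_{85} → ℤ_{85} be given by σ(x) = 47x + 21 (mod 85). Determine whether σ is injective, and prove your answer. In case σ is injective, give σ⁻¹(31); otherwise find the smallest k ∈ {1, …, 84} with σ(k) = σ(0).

If σ(a) = σ(b), then 47a ≡ 47b (mod 85). Because gcd(47, 85) = 1, we may cancel 47 to get a ≡ b (mod 85).
Hence σ is injective.
We now compute 47⁻¹ mod 85 explicitly. Euclid's algorithm: 85 = 1·47 + 38, 47 = 1·38 + 9, 38 = 4·9 + 2, 9 = 4·2 + 1; back-substituting gives 1 = 38·47 − 21·85, so 47⁻¹ ≡ 38 (mod 85).
Since σ is injective, we find σ⁻¹(31): we need 47x ≡ 31 − 21 ≡ 10 (mod 85). Using 47⁻¹ = 38: x ≡ 38·10 = 380 = 4·85 + 40, so x = 40.
Check: σ(40) = 47·40 + 21 = 1901 = 22·85 + 31 ≡ 31 (mod 85).

40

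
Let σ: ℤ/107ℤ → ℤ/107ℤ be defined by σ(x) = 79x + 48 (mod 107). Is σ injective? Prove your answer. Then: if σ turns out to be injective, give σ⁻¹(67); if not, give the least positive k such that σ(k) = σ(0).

If σ(a) = σ(b), then 79a ≡ 79b (mod 107). Because gcd(79, 107) = 1, we may cancel 79 to get a ≡ b (mod 107).
Thus σ is injective.
We now compute 79⁻¹ mod 107 explicitly. Euclid's algorithm: 107 = 1·79 + 28, 79 = 2·28 + 23, 28 = 1·23 + 5, 23 = 4·5 + 3, 5 = 1·3 + 2, 3 = 1·2 + 1; back-substituting gives 1 = 42·79 − 31·107, so 79⁻¹ ≡ 42 (mod 107).
Since σ is injective, we compute σ⁻¹(67): solve 79x + 48 ≡ 67 (mod 107), i.e. 79x ≡ 19 (mod 107).
Multiplying by 79⁻¹ = 42 gives x ≡ 42·19 = 798 = 7·107 + 49 ≡ 49 (mod 107).
Check: σ(49) = 79·49 + 48 = 3919 = 36·107 + 67 ≡ 67 (mod 107).

49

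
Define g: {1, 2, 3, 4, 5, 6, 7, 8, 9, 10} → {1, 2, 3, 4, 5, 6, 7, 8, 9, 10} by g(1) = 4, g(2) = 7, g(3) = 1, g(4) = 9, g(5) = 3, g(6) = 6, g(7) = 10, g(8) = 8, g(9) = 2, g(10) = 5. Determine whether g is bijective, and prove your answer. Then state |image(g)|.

The values 4, 7, 1, 9, 3, 6, 10, 8, 2, 5 are a permutation of {1, 2, 3, 4, 5, 6, 7, 8, 9, 10}: each element appears exactly once.
So g is injective and surjective, hence bijective.
The image of g is {1, 2, 3, 4, 5, 6, 7, 8, 9, 10}, which has 10 elements.

10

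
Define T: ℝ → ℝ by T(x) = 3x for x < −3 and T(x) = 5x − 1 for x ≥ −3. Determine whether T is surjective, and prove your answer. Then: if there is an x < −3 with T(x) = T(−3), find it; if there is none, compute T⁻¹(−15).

Both pieces are strictly increasing (slopes 3 and 5), so each is injective on its own interval.
The left piece maps (−∞, −3) onto (−∞, −9); the right piece maps [−3, ∞) onto [−16, ∞).
The union (−∞, −9) ∪ [−16, ∞) covers ℝ, so T is surjective.
For the follow-up: the images overlap, so an x < −3 with T(x) = T(−3) exists. T(−3) = −16; solving 3x = −16 for x < −3 gives x = (−16 − 0)/3 = −16/3.

-16/3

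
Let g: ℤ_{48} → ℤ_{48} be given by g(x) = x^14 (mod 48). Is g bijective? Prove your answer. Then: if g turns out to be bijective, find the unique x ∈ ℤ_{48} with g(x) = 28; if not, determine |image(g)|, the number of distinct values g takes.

g(2): Repeated squaring mod 48: 2^1 ≡ 2, 2^2 ≡ 2² = 4, 2^4 ≡ 4² = 16, 2^8 ≡ 16² = 256 ≡ 16. Since 14 = 8 + 4 + 2, 2^14 ≡ 16·16·4: 16·16 = 256 ≡ 16, then 16·4 = 64 ≡ 16. So 2^14 ≡ 16 (mod 48).
g(4): Repeated squaring mod 48: 4^1 ≡ 4, 4^2 ≡ 4² = 16, 4^4 ≡ 16² = 256 ≡ 16, 4^8 ≡ 16² = 256 ≡ 16. Since 14 = 8 + 4 + 2, 4^14 ≡ 16·16·16: 16·16 = 256 ≡ 16, then 16·16 = 256 ≡ 16. So 4^14 ≡ 16 (mod 48).
So g(2) = g(4) = 16 while 2 ≠ 4, so g is not injective, hence not bijective.
Since g is not bijective, we determine |image(g)|. Computing x^14 mod 48 for each x (by repeated squaring, reducing mod 48 at every step), the values g(0), g(1), …, g(47) are: 0, 1, 16, 9, 16, 25, 0, 1, 16, 33, 16, 25, 0, 25, 16, 33, 16, 1, 0, 25, 16, 9, 16, 1, 0, 1, 16, 9, 16, 25, 0, 1, 16, 33, 16, 25, 0, 25, 16, 33, 16, 1, 0, 25, 16, 9, 16, 1.
The distinct values are {0, 1, 9, 16, 25, 33}; there are 6 of them.

6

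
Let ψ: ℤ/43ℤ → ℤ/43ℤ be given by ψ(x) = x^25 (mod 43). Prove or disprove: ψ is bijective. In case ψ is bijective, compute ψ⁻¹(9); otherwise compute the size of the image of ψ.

Since 43 is prime, the nonzero elements of ℤ/43ℤ form a cyclic group of order 42.
As gcd(25, 42) = 1, raising to the 25th power is a bijection on this group: if s^25 ≡ t^25 then (st^{−1})^25 = 1, and the only element of order dividing gcd(25, 42) = 1 is 1, so s = t.
With ψ(0) = 0 this makes ψ injective on all of ℤ/43ℤ, hence bijective (finite equal-size domain and codomain). In particular ψ is bijective.
Since ψ is bijective, we find the preimage of 9. The inverse of x ↦ x^25 on (ℤ/43ℤ)^× is x ↦ x^37, because 25·37 = 925 = 22·42 + 1 ≡ 1 (mod 42) and x^{42} = 1 for x ≠ 0 (Fermat). So ψ⁻¹(9) = 9^37 mod 43.
Repeated squaring mod 43: 9^1 ≡ 9, 9^2 ≡ 9² = 81 ≡ 38, 9^4 ≡ 38² = 1444 ≡ 25, 9^8 ≡ 25² = 625 ≡ 23, 9^16 ≡ 23² = 529 ≡ 13, 9^32 ≡ 13² = 169 ≡ 40. Since 37 = 32 + 4 + 1, 9^37 ≡ 40·25·9: 40·25 = 1000 ≡ 11, then 11·9 = 99 ≡ 13. So 9^37 ≡ 13 (mod 43).
Hence ψ⁻¹(9) = 13.

13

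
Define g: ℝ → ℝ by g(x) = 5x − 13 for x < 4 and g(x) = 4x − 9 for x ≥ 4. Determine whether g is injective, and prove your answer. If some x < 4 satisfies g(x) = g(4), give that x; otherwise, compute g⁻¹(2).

3

Both pieces are strictly increasing (slopes 5 and 4), so each is injective on its own interval.
The left piece maps (−∞, 4) onto (−∞, 7); the right piece maps [4, ∞) onto [7, ∞).
These images are disjoint, so no value is attained by both pieces. So g is injective.
Because the two images are disjoint, no x < 4 has g(x) = g(4), so we compute g⁻¹(2): 2 lies in (−∞, 7), so solve 5x − 13 = 2: x = (2 + 13)/5 = 3.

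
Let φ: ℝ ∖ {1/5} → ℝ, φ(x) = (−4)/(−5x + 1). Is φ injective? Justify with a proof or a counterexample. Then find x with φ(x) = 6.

1/3

Suppose φ(s) = φ(t). Cross-multiplying: (−4)(−5t + 1) = (−4)(−5s + 1).
Expanding both sides and cancelling the symmetric terms leaves −20·(s − t) = 0. Since −20 ≠ 0, s = t. Therefore φ is injective.
Solving φ(x) = 6: cross-multiplying gives −4 = 6(−5x + 1), which rearranges to 30x = 10, so x = 1/3.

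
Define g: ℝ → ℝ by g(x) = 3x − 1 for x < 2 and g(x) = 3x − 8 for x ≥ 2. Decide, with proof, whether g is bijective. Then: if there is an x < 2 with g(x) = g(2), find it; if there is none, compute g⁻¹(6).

Both pieces are strictly increasing (slopes 3 and 3), so each is injective on its own interval.
The left piece maps (−∞, 2) onto (−∞, 5); the right piece maps [2, ∞) onto [−2, ∞).
These images overlap. In particular g(2) = −2 (right piece), and solving 3x − 1 = −2 on the left piece gives x = −1/3 < 2.
So g(−1/3) = g(2) with −1/3 ≠ 2, and g is not injective, hence not bijective. This x = −1/3 is the requested value below 2.

-1/3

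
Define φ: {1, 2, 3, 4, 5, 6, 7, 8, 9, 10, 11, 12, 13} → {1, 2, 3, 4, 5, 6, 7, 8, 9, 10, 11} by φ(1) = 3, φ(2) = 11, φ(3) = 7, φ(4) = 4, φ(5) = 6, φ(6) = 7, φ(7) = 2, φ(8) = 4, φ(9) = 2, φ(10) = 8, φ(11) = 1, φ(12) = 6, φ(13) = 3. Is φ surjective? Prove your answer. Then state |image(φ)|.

No element maps to 5, so φ is not surjective.
The image of φ is {1, 2, 3, 4, 6, 7, 8, 11}, which has 8 elements.

8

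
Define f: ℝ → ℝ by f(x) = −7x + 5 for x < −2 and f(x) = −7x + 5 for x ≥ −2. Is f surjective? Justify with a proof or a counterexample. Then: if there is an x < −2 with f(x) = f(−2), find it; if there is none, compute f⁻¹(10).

-5/7

Both pieces are strictly decreasing (slopes −7 and −7), so each is injective on its own interval.
The left piece maps (−∞, −2) onto (19, ∞); the right piece maps [−2, ∞) onto (−∞, 19].
These images together cover ℝ, so f is surjective.
Because the two images are disjoint, no x < −2 has f(x) = f(−2), so we compute f⁻¹(10): 10 lies in (−∞, 19], so solve −7x + 5 = 10: x = (10 − 5)/(−7) = −5/7.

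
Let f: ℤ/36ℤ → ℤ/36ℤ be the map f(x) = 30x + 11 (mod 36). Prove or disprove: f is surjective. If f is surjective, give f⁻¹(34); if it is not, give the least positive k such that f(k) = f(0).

6

Since gcd(30, 36) = 6, we have 30x ≡ 0 (mod 6) for all x, so f(x) ≡ 5 (mod 6).
But 0 ≢ 5 (mod 6), so 0 ∈ ℤ/36ℤ has no preimage. Therefore f is not surjective.
Since f is not surjective, we find the least positive k with f(k) = f(0): this means 30k ≡ 0 (mod 36), i.e. 36 ∣ 30k. Since gcd(30, 36) = 6, dividing through by 6 this holds exactly when 6 ∣ 5k, and as gcd(5, 6) = 1, exactly when 6 ∣ k.
The smallest positive such k is 6.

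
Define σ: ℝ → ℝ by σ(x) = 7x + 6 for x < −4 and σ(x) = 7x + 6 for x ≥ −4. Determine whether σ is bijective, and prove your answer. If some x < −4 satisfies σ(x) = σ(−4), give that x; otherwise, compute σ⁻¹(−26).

Both pieces are strictly increasing (slopes 7 and 7), so each is injective on its own interval.
The left piece maps (−∞, −4) onto (−∞, −22); the right piece maps [−4, ∞) onto [−22, ∞).
Since −22 = −22, the images partition ℝ: σ is injective and surjective, hence bijective.
Because the two images are disjoint, no x < −4 has σ(x) = σ(−4), so we compute σ⁻¹(−26): −26 lies in (−∞, −22), so solve 7x + 6 = −26: x = (−26 − 6)/7 = −32/7.

-32/7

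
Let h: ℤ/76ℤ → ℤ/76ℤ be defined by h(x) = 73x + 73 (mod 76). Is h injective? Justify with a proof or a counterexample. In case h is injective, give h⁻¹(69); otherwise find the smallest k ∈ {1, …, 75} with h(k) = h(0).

Recall: injectivity means: for all x_1, x_2 in the domain, h(x_1) = h(x_2) implies x_1 = x_2.
If h(x_1) = h(x_2), then 73x_1 ≡ 73x_2 (mod 76). Because gcd(73, 76) = 1, we may cancel 73 to get x_1 ≡ x_2 (mod 76).
Hence h is injective.
We now compute 73⁻¹ mod 76 explicitly. Euclid's algorithm: 76 = 1·73 + 3, 73 = 24·3 + 1; back-substituting gives 1 = 25·73 − 24·76, so 73⁻¹ ≡ 25 (mod 76).
Since h is injective, we find h⁻¹(69): we need 73x ≡ 69 − 73 ≡ 72 (mod 76). Using 73⁻¹ = 25: x ≡ 25·72 = 1800 = 23·76 + 52, so x = 52.
Check: h(52) = 73·52 + 73 = 3869 = 50·76 + 69 ≡ 69 (mod 76).

52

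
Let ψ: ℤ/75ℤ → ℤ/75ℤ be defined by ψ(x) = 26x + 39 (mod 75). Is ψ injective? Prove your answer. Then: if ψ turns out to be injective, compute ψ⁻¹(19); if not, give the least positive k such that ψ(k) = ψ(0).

5

Suppose ψ(s) = ψ(t) in ℤ/75ℤ. Then 26s + 39 ≡ 26t + 39 (mod 75), therefore 26(s − t) ≡ 0 (mod 75).
Since gcd(26, 75) = 1, 26 is invertible modulo 75, therefore s − t ≡ 0 (mod 75), i.e. s = t.
Hence ψ is injective.
We now compute 26⁻¹ mod 75 explicitly. Euclid's algorithm: 75 = 2·26 + 23, 26 = 1·23 + 3, 23 = 7·3 + 2, 3 = 1·2 + 1; back-substituting gives 1 = 26·26 − 9·75, so 26⁻¹ ≡ 26 (mod 75).
Since ψ is injective, we compute ψ⁻¹(19): solve 26x + 39 ≡ 19 (mod 75), i.e. 26x ≡ 55 (mod 75).
Multiplying by 26⁻¹ = 26 gives x ≡ 26·55 = 1430 = 19·75 + 5 ≡ 5 (mod 75).
Check: ψ(5) = 26·5 + 39 = 169 = 2·75 + 19 ≡ 19 (mod 75).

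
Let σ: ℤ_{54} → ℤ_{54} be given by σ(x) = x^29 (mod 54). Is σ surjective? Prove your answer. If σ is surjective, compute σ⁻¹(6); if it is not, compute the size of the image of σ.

38

σ(0) = 0^29 = 0.
σ(6): Repeated squaring mod 54: 6^1 ≡ 6, 6^2 ≡ 6² = 36, 6^4 ≡ 36² = 1296 ≡ 0, 6^8 ≡ 0² = 0, 6^16 ≡ 0² = 0. Since 29 = 16 + 8 + 4 + 1, 6^29 ≡ 0·0·0·6: 0·0 = 0, then 0·0 = 0, then 0·6 = 0. So 6^29 ≡ 0 (mod 54).
So σ(0) = σ(6) = 0 while 0 ≠ 6, hence σ is not injective.
A non-injective map from the 54-element set ℤ_{54} to itself takes at most 53 distinct values, so it cannot be surjective. Therefore σ is not surjective.
Since σ is not surjective, we determine |image(σ)|. Computing x^29 mod 54 for each x (by repeated squaring, reducing mod 54 at every step), the values σ(0), σ(1), …, σ(53) are: 0, 1, 50, 27, 16, 29, 0, 49, 44, 27, 46, 41, 0, 7, 20, 27, 40, 35, 0, 37, 32, 27, 52, 11, 0, 31, 26, 27, 28, 23, 0, 43, 2, 27, 22, 17, 0, 19, 14, 27, 34, 47, 0, 13, 8, 27, 10, 5, 0, 25, 38, 27, 4, 53.
The distinct values are {0, 1, 2, 4, 5, 7, 8, 10, 11, 13, 14, 16, 17, 19, 20, 22, 23, 25, 26, 27, 28, 29, 31, 32, 34, 35, 37, 38, 40, 41, 43, 44, 46, 47, 49, 50, 52, 53}; there are 38 of them.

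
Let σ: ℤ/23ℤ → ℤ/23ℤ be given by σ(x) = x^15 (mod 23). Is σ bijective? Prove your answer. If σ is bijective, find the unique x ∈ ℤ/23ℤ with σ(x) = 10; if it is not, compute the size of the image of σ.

Since 23 is prime, the nonzero elements of ℤ/23ℤ form a cyclic group of order 22.
As gcd(15, 22) = 1, raising to the 15th power is a bijection on this group: if u^15 ≡ v^15 then (uv^{−1})^15 = 1, and the only element of order dividing gcd(15, 22) = 1 is 1, so u = v.
With σ(0) = 0 this makes σ injective on all of ℤ/23ℤ, hence bijective (finite equal-size domain and codomain). In particular σ is bijective.
Since σ is bijective, we find the preimage of 10. The inverse of x ↦ x^15 on (ℤ/23ℤ)^× is x ↦ x^3, because 15·3 = 45 = 2·22 + 1 ≡ 1 (mod 22) and x^{22} = 1 for x ≠ 0 (Fermat). So σ⁻¹(10) = 10^3 mod 23.
Repeated squaring mod 23: 10^1 ≡ 10, 10^2 ≡ 10² = 100 ≡ 8. Since 3 = 2 + 1, 10^3 ≡ 8·10: 8·10 = 80 ≡ 11. So 10^3 ≡ 11 (mod 23).
Hence σ⁻¹(10) = 11.

11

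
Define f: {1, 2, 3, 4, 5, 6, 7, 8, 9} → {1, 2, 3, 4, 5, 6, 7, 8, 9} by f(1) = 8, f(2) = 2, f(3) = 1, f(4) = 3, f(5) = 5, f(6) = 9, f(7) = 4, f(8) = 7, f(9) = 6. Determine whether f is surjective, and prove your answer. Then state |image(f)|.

Every element of the codomain has a preimage: 1 = f(3), 2 = f(2), 3 = f(4), 4 = f(7), 5 = f(5), 6 = f(9), 7 = f(8), 8 = f(1), 9 = f(6).
Hence f is surjective.
The image of f is {1, 2, 3, 4, 5, 6, 7, 8, 9}, which has 9 elements.

9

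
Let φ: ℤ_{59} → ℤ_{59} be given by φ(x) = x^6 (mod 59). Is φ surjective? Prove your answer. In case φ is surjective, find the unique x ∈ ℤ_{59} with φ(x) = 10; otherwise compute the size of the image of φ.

30

φ(29): Repeated squaring mod 59: 29^1 ≡ 29, 29^2 ≡ 29² = 841 ≡ 15, 29^4 ≡ 15² = 225 ≡ 48. Since 6 = 4 + 2, 29^6 ≡ 48·15: 48·15 = 720 ≡ 12. So 29^6 ≡ 12 (mod 59).
φ(30): Repeated squaring mod 59: 30^1 ≡ 30, 30^2 ≡ 30² = 900 ≡ 15, 30^4 ≡ 15² = 225 ≡ 48. Since 6 = 4 + 2, 30^6 ≡ 48·15: 48·15 = 720 ≡ 12. So 30^6 ≡ 12 (mod 59).
So φ(29) = φ(30) = 12 while 29 ≠ 30, therefore φ is not injective.
A non-injective map from the 59-element set ℤ_{59} to itself takes at most 58 distinct values, so it cannot be surjective. So φ is not surjective.
Since φ is not surjective, we determine |image(φ)|. Computing x^6 mod 59 for each x (by repeated squaring, reducing mod 59 at every step), the values φ(0), φ(1), …, φ(58) are: 0, 1, 5, 21, 25, 49, 46, 3, 7, 28, 9, 27, 53, 19, 15, 26, 35, 20, 22, 48, 45, 4, 17, 51, 29, 41, 36, 57, 16, 12, 12, 16, 57, 36, 41, 29, 51, 17, 4, 45, 48, 22, 20, 35, 26, 15, 19, 53, 27, 9, 28, 7, 3, 46, 49, 25, 21, 5, 1.
The distinct values are {0, 1, 3, 4, 5, 7, 9, 12, 15, 16, 17, 19, 20, 21, 22, 25, 26, 27, 28, 29, 35, 36, 41, 45, 46, 48, 49, 51, 53, 57}; there are 30 of them.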